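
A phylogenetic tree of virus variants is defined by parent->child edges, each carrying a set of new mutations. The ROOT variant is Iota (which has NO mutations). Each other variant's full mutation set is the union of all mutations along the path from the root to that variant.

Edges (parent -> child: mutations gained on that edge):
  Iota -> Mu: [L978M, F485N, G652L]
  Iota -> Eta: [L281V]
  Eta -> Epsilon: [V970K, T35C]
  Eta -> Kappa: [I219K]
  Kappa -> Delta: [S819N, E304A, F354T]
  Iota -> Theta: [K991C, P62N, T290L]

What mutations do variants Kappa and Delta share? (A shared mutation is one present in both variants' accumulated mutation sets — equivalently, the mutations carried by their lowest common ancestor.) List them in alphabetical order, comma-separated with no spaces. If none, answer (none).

Answer: I219K,L281V

Derivation:
Accumulating mutations along path to Kappa:
  At Iota: gained [] -> total []
  At Eta: gained ['L281V'] -> total ['L281V']
  At Kappa: gained ['I219K'] -> total ['I219K', 'L281V']
Mutations(Kappa) = ['I219K', 'L281V']
Accumulating mutations along path to Delta:
  At Iota: gained [] -> total []
  At Eta: gained ['L281V'] -> total ['L281V']
  At Kappa: gained ['I219K'] -> total ['I219K', 'L281V']
  At Delta: gained ['S819N', 'E304A', 'F354T'] -> total ['E304A', 'F354T', 'I219K', 'L281V', 'S819N']
Mutations(Delta) = ['E304A', 'F354T', 'I219K', 'L281V', 'S819N']
Intersection: ['I219K', 'L281V'] ∩ ['E304A', 'F354T', 'I219K', 'L281V', 'S819N'] = ['I219K', 'L281V']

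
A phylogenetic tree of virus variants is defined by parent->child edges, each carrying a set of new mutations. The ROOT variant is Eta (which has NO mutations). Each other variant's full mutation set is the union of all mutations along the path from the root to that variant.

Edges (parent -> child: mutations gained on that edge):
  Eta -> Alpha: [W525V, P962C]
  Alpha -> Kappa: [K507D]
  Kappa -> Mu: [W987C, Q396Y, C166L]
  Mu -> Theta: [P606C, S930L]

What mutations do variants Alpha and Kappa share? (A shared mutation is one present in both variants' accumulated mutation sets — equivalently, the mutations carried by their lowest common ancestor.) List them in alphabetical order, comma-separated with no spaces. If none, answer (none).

Accumulating mutations along path to Alpha:
  At Eta: gained [] -> total []
  At Alpha: gained ['W525V', 'P962C'] -> total ['P962C', 'W525V']
Mutations(Alpha) = ['P962C', 'W525V']
Accumulating mutations along path to Kappa:
  At Eta: gained [] -> total []
  At Alpha: gained ['W525V', 'P962C'] -> total ['P962C', 'W525V']
  At Kappa: gained ['K507D'] -> total ['K507D', 'P962C', 'W525V']
Mutations(Kappa) = ['K507D', 'P962C', 'W525V']
Intersection: ['P962C', 'W525V'] ∩ ['K507D', 'P962C', 'W525V'] = ['P962C', 'W525V']

Answer: P962C,W525V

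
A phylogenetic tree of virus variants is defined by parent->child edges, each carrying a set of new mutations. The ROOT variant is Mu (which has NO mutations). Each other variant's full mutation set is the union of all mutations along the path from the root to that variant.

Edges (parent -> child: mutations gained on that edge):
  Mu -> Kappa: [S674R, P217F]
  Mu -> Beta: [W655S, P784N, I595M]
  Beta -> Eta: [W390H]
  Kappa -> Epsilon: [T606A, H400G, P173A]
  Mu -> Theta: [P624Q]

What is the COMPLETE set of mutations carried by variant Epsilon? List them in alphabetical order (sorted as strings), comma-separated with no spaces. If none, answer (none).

At Mu: gained [] -> total []
At Kappa: gained ['S674R', 'P217F'] -> total ['P217F', 'S674R']
At Epsilon: gained ['T606A', 'H400G', 'P173A'] -> total ['H400G', 'P173A', 'P217F', 'S674R', 'T606A']

Answer: H400G,P173A,P217F,S674R,T606A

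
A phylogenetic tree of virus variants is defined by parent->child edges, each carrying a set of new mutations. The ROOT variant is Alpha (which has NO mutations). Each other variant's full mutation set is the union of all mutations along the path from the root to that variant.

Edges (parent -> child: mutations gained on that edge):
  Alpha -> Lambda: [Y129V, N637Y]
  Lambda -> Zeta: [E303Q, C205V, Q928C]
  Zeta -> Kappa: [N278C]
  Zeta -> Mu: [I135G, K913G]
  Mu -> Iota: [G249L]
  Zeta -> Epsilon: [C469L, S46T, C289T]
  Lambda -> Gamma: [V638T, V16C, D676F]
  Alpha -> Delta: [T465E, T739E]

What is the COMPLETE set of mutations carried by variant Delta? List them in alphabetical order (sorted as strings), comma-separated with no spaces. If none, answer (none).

Answer: T465E,T739E

Derivation:
At Alpha: gained [] -> total []
At Delta: gained ['T465E', 'T739E'] -> total ['T465E', 'T739E']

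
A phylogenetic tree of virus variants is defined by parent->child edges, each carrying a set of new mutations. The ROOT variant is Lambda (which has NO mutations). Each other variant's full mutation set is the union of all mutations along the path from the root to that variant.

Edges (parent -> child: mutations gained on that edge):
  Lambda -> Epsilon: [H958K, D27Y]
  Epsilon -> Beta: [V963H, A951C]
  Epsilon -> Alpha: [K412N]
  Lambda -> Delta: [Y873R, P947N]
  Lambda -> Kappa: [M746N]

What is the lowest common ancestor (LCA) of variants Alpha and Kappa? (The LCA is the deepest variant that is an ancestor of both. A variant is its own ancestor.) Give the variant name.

Path from root to Alpha: Lambda -> Epsilon -> Alpha
  ancestors of Alpha: {Lambda, Epsilon, Alpha}
Path from root to Kappa: Lambda -> Kappa
  ancestors of Kappa: {Lambda, Kappa}
Common ancestors: {Lambda}
Walk up from Kappa: Kappa (not in ancestors of Alpha), Lambda (in ancestors of Alpha)
Deepest common ancestor (LCA) = Lambda

Answer: Lambda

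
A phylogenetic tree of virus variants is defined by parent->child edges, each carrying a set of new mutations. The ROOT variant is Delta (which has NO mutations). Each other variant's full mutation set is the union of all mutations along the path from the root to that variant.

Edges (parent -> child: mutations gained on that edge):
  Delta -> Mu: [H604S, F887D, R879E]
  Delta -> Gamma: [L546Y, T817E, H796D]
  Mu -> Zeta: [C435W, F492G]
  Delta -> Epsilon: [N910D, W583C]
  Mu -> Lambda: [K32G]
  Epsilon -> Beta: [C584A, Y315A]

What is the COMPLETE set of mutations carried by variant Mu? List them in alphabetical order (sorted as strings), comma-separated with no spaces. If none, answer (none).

Answer: F887D,H604S,R879E

Derivation:
At Delta: gained [] -> total []
At Mu: gained ['H604S', 'F887D', 'R879E'] -> total ['F887D', 'H604S', 'R879E']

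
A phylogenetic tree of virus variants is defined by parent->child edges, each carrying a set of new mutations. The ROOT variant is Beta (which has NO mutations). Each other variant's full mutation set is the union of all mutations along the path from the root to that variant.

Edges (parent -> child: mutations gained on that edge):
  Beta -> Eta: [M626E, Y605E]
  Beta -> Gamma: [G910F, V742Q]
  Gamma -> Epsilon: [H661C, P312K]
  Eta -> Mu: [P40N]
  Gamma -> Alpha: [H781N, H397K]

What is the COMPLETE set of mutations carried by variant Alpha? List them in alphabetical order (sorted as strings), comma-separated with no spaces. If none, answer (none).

Answer: G910F,H397K,H781N,V742Q

Derivation:
At Beta: gained [] -> total []
At Gamma: gained ['G910F', 'V742Q'] -> total ['G910F', 'V742Q']
At Alpha: gained ['H781N', 'H397K'] -> total ['G910F', 'H397K', 'H781N', 'V742Q']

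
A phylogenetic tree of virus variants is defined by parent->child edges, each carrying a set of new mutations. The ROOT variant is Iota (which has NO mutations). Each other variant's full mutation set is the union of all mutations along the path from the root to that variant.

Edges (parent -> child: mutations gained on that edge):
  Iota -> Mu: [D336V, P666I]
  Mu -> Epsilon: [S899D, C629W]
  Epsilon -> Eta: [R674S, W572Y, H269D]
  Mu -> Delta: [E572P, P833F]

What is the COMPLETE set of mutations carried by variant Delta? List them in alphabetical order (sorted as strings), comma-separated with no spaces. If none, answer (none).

At Iota: gained [] -> total []
At Mu: gained ['D336V', 'P666I'] -> total ['D336V', 'P666I']
At Delta: gained ['E572P', 'P833F'] -> total ['D336V', 'E572P', 'P666I', 'P833F']

Answer: D336V,E572P,P666I,P833F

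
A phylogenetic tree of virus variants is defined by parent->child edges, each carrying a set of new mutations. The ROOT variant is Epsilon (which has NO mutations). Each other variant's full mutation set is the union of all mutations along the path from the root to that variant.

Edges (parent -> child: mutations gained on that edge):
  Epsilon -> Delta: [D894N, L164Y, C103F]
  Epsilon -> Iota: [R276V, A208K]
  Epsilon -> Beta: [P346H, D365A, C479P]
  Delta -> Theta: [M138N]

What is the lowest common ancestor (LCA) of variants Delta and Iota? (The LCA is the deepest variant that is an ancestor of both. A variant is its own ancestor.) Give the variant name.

Path from root to Delta: Epsilon -> Delta
  ancestors of Delta: {Epsilon, Delta}
Path from root to Iota: Epsilon -> Iota
  ancestors of Iota: {Epsilon, Iota}
Common ancestors: {Epsilon}
Walk up from Iota: Iota (not in ancestors of Delta), Epsilon (in ancestors of Delta)
Deepest common ancestor (LCA) = Epsilon

Answer: Epsilon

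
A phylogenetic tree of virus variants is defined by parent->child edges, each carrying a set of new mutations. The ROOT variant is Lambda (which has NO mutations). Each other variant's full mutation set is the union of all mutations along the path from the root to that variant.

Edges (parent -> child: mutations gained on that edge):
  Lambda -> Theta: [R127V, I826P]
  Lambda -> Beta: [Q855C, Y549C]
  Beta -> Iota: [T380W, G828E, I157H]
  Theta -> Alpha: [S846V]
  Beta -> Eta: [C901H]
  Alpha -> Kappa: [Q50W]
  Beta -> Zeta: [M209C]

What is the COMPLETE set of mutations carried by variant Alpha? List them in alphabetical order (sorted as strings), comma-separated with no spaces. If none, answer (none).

At Lambda: gained [] -> total []
At Theta: gained ['R127V', 'I826P'] -> total ['I826P', 'R127V']
At Alpha: gained ['S846V'] -> total ['I826P', 'R127V', 'S846V']

Answer: I826P,R127V,S846V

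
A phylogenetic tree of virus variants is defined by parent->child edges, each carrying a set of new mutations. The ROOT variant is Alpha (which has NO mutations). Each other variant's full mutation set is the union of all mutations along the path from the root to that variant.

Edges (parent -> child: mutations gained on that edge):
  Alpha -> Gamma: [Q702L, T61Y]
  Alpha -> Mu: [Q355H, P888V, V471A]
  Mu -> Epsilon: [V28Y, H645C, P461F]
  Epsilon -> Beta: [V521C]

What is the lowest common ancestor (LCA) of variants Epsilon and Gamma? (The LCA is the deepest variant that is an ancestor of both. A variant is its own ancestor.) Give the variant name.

Path from root to Epsilon: Alpha -> Mu -> Epsilon
  ancestors of Epsilon: {Alpha, Mu, Epsilon}
Path from root to Gamma: Alpha -> Gamma
  ancestors of Gamma: {Alpha, Gamma}
Common ancestors: {Alpha}
Walk up from Gamma: Gamma (not in ancestors of Epsilon), Alpha (in ancestors of Epsilon)
Deepest common ancestor (LCA) = Alpha

Answer: Alpha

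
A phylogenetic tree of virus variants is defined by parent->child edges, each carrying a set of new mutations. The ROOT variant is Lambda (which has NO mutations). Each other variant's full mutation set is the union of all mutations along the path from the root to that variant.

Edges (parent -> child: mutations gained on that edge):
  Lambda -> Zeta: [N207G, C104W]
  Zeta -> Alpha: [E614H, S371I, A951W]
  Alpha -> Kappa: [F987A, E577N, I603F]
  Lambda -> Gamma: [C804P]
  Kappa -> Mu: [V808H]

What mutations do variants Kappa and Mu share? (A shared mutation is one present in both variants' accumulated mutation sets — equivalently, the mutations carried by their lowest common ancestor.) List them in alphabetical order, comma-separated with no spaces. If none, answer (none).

Answer: A951W,C104W,E577N,E614H,F987A,I603F,N207G,S371I

Derivation:
Accumulating mutations along path to Kappa:
  At Lambda: gained [] -> total []
  At Zeta: gained ['N207G', 'C104W'] -> total ['C104W', 'N207G']
  At Alpha: gained ['E614H', 'S371I', 'A951W'] -> total ['A951W', 'C104W', 'E614H', 'N207G', 'S371I']
  At Kappa: gained ['F987A', 'E577N', 'I603F'] -> total ['A951W', 'C104W', 'E577N', 'E614H', 'F987A', 'I603F', 'N207G', 'S371I']
Mutations(Kappa) = ['A951W', 'C104W', 'E577N', 'E614H', 'F987A', 'I603F', 'N207G', 'S371I']
Accumulating mutations along path to Mu:
  At Lambda: gained [] -> total []
  At Zeta: gained ['N207G', 'C104W'] -> total ['C104W', 'N207G']
  At Alpha: gained ['E614H', 'S371I', 'A951W'] -> total ['A951W', 'C104W', 'E614H', 'N207G', 'S371I']
  At Kappa: gained ['F987A', 'E577N', 'I603F'] -> total ['A951W', 'C104W', 'E577N', 'E614H', 'F987A', 'I603F', 'N207G', 'S371I']
  At Mu: gained ['V808H'] -> total ['A951W', 'C104W', 'E577N', 'E614H', 'F987A', 'I603F', 'N207G', 'S371I', 'V808H']
Mutations(Mu) = ['A951W', 'C104W', 'E577N', 'E614H', 'F987A', 'I603F', 'N207G', 'S371I', 'V808H']
Intersection: ['A951W', 'C104W', 'E577N', 'E614H', 'F987A', 'I603F', 'N207G', 'S371I'] ∩ ['A951W', 'C104W', 'E577N', 'E614H', 'F987A', 'I603F', 'N207G', 'S371I', 'V808H'] = ['A951W', 'C104W', 'E577N', 'E614H', 'F987A', 'I603F', 'N207G', 'S371I']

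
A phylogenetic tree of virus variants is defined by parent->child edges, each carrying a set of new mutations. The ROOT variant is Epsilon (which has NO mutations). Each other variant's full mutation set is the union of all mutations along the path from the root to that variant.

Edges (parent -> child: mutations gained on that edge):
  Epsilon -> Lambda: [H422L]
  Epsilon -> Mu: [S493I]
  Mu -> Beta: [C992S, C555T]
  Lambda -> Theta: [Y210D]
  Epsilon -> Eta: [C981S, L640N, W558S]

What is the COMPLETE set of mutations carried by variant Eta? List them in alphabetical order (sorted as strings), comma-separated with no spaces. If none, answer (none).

Answer: C981S,L640N,W558S

Derivation:
At Epsilon: gained [] -> total []
At Eta: gained ['C981S', 'L640N', 'W558S'] -> total ['C981S', 'L640N', 'W558S']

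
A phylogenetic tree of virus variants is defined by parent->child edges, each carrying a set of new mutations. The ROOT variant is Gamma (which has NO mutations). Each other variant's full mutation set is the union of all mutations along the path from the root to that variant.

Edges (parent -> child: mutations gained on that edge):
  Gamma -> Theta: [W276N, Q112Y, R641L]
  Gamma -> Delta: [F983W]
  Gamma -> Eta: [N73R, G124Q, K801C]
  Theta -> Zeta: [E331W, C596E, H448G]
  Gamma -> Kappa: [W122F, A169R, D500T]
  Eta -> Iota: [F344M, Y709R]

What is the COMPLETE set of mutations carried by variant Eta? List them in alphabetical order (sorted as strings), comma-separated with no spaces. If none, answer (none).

At Gamma: gained [] -> total []
At Eta: gained ['N73R', 'G124Q', 'K801C'] -> total ['G124Q', 'K801C', 'N73R']

Answer: G124Q,K801C,N73R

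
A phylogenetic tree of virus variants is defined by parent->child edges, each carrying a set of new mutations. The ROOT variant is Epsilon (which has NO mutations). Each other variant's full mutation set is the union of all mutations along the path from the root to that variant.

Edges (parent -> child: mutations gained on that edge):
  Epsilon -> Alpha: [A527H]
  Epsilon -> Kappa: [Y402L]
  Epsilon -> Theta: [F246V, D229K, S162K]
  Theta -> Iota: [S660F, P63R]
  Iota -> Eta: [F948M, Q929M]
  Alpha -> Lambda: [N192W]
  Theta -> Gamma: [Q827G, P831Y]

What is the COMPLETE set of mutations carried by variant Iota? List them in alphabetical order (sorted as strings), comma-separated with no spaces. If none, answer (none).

Answer: D229K,F246V,P63R,S162K,S660F

Derivation:
At Epsilon: gained [] -> total []
At Theta: gained ['F246V', 'D229K', 'S162K'] -> total ['D229K', 'F246V', 'S162K']
At Iota: gained ['S660F', 'P63R'] -> total ['D229K', 'F246V', 'P63R', 'S162K', 'S660F']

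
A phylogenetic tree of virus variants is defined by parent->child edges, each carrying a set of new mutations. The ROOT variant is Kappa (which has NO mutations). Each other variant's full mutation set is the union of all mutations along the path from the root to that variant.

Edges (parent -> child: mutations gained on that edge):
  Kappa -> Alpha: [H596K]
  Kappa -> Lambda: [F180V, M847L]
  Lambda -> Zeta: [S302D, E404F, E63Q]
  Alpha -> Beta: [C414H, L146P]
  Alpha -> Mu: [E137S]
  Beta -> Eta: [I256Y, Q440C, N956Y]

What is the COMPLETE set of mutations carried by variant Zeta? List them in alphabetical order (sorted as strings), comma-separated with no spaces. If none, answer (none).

At Kappa: gained [] -> total []
At Lambda: gained ['F180V', 'M847L'] -> total ['F180V', 'M847L']
At Zeta: gained ['S302D', 'E404F', 'E63Q'] -> total ['E404F', 'E63Q', 'F180V', 'M847L', 'S302D']

Answer: E404F,E63Q,F180V,M847L,S302D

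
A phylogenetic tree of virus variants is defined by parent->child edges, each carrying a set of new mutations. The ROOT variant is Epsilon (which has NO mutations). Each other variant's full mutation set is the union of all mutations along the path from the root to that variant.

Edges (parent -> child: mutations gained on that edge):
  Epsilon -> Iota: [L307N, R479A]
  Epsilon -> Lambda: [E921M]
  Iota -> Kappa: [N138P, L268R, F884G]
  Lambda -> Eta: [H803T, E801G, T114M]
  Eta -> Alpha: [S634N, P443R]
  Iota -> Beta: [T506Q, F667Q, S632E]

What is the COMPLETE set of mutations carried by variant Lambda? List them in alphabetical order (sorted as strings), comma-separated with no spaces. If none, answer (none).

At Epsilon: gained [] -> total []
At Lambda: gained ['E921M'] -> total ['E921M']

Answer: E921M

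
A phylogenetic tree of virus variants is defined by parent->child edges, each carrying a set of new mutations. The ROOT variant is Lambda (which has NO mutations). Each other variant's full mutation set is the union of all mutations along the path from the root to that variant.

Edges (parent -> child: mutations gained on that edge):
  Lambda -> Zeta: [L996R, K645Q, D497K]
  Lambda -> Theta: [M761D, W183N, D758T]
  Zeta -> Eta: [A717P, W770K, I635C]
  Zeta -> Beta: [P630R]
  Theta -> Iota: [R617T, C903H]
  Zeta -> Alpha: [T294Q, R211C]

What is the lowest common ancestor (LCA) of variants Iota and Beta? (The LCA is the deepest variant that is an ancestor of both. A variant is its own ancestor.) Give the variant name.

Answer: Lambda

Derivation:
Path from root to Iota: Lambda -> Theta -> Iota
  ancestors of Iota: {Lambda, Theta, Iota}
Path from root to Beta: Lambda -> Zeta -> Beta
  ancestors of Beta: {Lambda, Zeta, Beta}
Common ancestors: {Lambda}
Walk up from Beta: Beta (not in ancestors of Iota), Zeta (not in ancestors of Iota), Lambda (in ancestors of Iota)
Deepest common ancestor (LCA) = Lambda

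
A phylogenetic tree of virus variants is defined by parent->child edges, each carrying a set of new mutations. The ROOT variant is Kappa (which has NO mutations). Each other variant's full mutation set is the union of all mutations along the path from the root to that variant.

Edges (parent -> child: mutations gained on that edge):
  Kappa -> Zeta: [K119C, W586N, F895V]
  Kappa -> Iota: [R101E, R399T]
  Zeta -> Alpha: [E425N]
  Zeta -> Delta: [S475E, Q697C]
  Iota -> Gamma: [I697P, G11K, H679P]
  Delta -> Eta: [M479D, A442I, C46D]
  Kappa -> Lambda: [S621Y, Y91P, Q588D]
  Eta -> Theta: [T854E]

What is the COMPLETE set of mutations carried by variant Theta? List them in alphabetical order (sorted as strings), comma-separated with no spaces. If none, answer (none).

Answer: A442I,C46D,F895V,K119C,M479D,Q697C,S475E,T854E,W586N

Derivation:
At Kappa: gained [] -> total []
At Zeta: gained ['K119C', 'W586N', 'F895V'] -> total ['F895V', 'K119C', 'W586N']
At Delta: gained ['S475E', 'Q697C'] -> total ['F895V', 'K119C', 'Q697C', 'S475E', 'W586N']
At Eta: gained ['M479D', 'A442I', 'C46D'] -> total ['A442I', 'C46D', 'F895V', 'K119C', 'M479D', 'Q697C', 'S475E', 'W586N']
At Theta: gained ['T854E'] -> total ['A442I', 'C46D', 'F895V', 'K119C', 'M479D', 'Q697C', 'S475E', 'T854E', 'W586N']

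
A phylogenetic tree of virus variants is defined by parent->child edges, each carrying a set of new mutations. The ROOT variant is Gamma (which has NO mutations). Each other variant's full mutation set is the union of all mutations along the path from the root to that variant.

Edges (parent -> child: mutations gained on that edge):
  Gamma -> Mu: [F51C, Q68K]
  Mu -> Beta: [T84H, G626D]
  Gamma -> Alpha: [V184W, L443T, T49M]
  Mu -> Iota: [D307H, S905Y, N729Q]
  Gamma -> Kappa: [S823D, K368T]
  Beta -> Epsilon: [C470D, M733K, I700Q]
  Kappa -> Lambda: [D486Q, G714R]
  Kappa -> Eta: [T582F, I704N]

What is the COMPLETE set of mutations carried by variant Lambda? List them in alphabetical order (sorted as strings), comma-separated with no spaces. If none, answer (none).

Answer: D486Q,G714R,K368T,S823D

Derivation:
At Gamma: gained [] -> total []
At Kappa: gained ['S823D', 'K368T'] -> total ['K368T', 'S823D']
At Lambda: gained ['D486Q', 'G714R'] -> total ['D486Q', 'G714R', 'K368T', 'S823D']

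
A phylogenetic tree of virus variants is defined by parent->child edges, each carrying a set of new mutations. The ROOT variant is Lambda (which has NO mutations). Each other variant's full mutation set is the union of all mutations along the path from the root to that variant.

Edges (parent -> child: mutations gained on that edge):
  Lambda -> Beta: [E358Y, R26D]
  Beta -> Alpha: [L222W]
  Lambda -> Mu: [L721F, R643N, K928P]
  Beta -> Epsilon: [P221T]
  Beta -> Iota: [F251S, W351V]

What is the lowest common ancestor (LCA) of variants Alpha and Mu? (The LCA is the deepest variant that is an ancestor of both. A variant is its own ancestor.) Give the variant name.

Path from root to Alpha: Lambda -> Beta -> Alpha
  ancestors of Alpha: {Lambda, Beta, Alpha}
Path from root to Mu: Lambda -> Mu
  ancestors of Mu: {Lambda, Mu}
Common ancestors: {Lambda}
Walk up from Mu: Mu (not in ancestors of Alpha), Lambda (in ancestors of Alpha)
Deepest common ancestor (LCA) = Lambda

Answer: Lambda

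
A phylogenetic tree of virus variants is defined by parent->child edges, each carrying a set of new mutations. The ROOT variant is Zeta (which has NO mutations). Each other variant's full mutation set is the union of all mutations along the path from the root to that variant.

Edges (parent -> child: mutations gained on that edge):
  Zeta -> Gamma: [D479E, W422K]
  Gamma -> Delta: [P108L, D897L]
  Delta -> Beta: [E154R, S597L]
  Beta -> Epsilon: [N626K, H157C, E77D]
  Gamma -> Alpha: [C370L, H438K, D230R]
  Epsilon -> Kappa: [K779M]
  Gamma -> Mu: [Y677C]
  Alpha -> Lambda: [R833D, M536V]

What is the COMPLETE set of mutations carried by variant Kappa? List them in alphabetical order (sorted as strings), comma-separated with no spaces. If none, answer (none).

At Zeta: gained [] -> total []
At Gamma: gained ['D479E', 'W422K'] -> total ['D479E', 'W422K']
At Delta: gained ['P108L', 'D897L'] -> total ['D479E', 'D897L', 'P108L', 'W422K']
At Beta: gained ['E154R', 'S597L'] -> total ['D479E', 'D897L', 'E154R', 'P108L', 'S597L', 'W422K']
At Epsilon: gained ['N626K', 'H157C', 'E77D'] -> total ['D479E', 'D897L', 'E154R', 'E77D', 'H157C', 'N626K', 'P108L', 'S597L', 'W422K']
At Kappa: gained ['K779M'] -> total ['D479E', 'D897L', 'E154R', 'E77D', 'H157C', 'K779M', 'N626K', 'P108L', 'S597L', 'W422K']

Answer: D479E,D897L,E154R,E77D,H157C,K779M,N626K,P108L,S597L,W422K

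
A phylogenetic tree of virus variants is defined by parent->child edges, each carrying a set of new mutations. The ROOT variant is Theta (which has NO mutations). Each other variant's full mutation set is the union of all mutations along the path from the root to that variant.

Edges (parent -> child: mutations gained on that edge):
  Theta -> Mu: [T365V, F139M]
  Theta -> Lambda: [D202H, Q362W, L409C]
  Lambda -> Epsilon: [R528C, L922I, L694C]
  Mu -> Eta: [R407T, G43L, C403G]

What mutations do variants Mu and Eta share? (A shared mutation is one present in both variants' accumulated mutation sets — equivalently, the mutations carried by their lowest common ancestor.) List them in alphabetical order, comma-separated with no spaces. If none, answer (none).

Accumulating mutations along path to Mu:
  At Theta: gained [] -> total []
  At Mu: gained ['T365V', 'F139M'] -> total ['F139M', 'T365V']
Mutations(Mu) = ['F139M', 'T365V']
Accumulating mutations along path to Eta:
  At Theta: gained [] -> total []
  At Mu: gained ['T365V', 'F139M'] -> total ['F139M', 'T365V']
  At Eta: gained ['R407T', 'G43L', 'C403G'] -> total ['C403G', 'F139M', 'G43L', 'R407T', 'T365V']
Mutations(Eta) = ['C403G', 'F139M', 'G43L', 'R407T', 'T365V']
Intersection: ['F139M', 'T365V'] ∩ ['C403G', 'F139M', 'G43L', 'R407T', 'T365V'] = ['F139M', 'T365V']

Answer: F139M,T365V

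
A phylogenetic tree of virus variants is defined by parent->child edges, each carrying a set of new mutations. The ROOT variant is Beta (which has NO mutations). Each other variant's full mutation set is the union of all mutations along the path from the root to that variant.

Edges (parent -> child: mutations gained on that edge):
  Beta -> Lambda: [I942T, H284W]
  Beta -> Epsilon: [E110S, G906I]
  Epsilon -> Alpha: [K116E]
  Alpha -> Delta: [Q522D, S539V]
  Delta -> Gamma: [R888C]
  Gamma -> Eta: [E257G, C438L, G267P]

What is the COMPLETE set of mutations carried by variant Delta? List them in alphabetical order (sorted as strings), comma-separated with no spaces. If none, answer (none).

At Beta: gained [] -> total []
At Epsilon: gained ['E110S', 'G906I'] -> total ['E110S', 'G906I']
At Alpha: gained ['K116E'] -> total ['E110S', 'G906I', 'K116E']
At Delta: gained ['Q522D', 'S539V'] -> total ['E110S', 'G906I', 'K116E', 'Q522D', 'S539V']

Answer: E110S,G906I,K116E,Q522D,S539V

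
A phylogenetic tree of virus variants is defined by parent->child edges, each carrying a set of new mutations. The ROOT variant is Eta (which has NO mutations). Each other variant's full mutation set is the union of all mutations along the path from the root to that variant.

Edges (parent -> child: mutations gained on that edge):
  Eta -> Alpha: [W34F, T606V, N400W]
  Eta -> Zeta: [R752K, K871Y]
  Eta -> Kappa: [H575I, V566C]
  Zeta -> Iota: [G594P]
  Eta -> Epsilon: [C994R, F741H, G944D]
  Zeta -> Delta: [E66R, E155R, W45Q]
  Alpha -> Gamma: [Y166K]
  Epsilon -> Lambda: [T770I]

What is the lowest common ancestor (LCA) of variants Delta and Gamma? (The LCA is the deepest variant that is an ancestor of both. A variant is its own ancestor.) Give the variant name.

Answer: Eta

Derivation:
Path from root to Delta: Eta -> Zeta -> Delta
  ancestors of Delta: {Eta, Zeta, Delta}
Path from root to Gamma: Eta -> Alpha -> Gamma
  ancestors of Gamma: {Eta, Alpha, Gamma}
Common ancestors: {Eta}
Walk up from Gamma: Gamma (not in ancestors of Delta), Alpha (not in ancestors of Delta), Eta (in ancestors of Delta)
Deepest common ancestor (LCA) = Eta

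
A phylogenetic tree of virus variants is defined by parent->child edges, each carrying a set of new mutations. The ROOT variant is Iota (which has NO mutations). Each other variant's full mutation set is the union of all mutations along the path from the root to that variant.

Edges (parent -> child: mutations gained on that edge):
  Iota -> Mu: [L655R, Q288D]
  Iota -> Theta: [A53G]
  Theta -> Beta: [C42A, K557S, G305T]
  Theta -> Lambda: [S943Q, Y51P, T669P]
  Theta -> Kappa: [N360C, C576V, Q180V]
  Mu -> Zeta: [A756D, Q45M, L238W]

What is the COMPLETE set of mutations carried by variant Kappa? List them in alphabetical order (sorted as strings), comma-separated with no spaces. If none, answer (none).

At Iota: gained [] -> total []
At Theta: gained ['A53G'] -> total ['A53G']
At Kappa: gained ['N360C', 'C576V', 'Q180V'] -> total ['A53G', 'C576V', 'N360C', 'Q180V']

Answer: A53G,C576V,N360C,Q180V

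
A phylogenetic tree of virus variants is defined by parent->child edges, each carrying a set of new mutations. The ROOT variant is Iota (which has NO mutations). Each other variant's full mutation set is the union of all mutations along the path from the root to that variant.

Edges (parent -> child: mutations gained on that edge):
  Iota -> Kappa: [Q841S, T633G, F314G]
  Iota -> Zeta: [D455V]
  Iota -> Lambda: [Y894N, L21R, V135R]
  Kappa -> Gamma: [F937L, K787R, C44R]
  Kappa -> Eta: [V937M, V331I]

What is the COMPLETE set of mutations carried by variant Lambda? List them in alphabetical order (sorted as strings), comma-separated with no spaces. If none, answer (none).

At Iota: gained [] -> total []
At Lambda: gained ['Y894N', 'L21R', 'V135R'] -> total ['L21R', 'V135R', 'Y894N']

Answer: L21R,V135R,Y894N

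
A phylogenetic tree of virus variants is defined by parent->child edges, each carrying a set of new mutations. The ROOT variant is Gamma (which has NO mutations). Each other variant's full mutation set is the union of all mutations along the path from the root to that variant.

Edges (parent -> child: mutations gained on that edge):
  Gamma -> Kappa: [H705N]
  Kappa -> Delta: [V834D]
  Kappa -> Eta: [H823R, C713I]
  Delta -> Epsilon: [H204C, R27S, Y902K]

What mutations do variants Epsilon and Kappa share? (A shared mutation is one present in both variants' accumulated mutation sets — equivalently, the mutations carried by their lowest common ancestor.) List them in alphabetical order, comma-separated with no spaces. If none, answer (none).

Accumulating mutations along path to Epsilon:
  At Gamma: gained [] -> total []
  At Kappa: gained ['H705N'] -> total ['H705N']
  At Delta: gained ['V834D'] -> total ['H705N', 'V834D']
  At Epsilon: gained ['H204C', 'R27S', 'Y902K'] -> total ['H204C', 'H705N', 'R27S', 'V834D', 'Y902K']
Mutations(Epsilon) = ['H204C', 'H705N', 'R27S', 'V834D', 'Y902K']
Accumulating mutations along path to Kappa:
  At Gamma: gained [] -> total []
  At Kappa: gained ['H705N'] -> total ['H705N']
Mutations(Kappa) = ['H705N']
Intersection: ['H204C', 'H705N', 'R27S', 'V834D', 'Y902K'] ∩ ['H705N'] = ['H705N']

Answer: H705N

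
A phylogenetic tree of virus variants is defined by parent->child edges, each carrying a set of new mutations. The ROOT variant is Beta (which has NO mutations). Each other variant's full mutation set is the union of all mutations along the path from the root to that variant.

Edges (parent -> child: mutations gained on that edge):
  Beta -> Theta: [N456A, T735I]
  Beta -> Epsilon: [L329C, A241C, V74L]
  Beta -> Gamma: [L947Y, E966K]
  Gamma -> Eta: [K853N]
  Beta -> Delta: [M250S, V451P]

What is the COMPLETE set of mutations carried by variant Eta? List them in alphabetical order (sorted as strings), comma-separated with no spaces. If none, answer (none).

Answer: E966K,K853N,L947Y

Derivation:
At Beta: gained [] -> total []
At Gamma: gained ['L947Y', 'E966K'] -> total ['E966K', 'L947Y']
At Eta: gained ['K853N'] -> total ['E966K', 'K853N', 'L947Y']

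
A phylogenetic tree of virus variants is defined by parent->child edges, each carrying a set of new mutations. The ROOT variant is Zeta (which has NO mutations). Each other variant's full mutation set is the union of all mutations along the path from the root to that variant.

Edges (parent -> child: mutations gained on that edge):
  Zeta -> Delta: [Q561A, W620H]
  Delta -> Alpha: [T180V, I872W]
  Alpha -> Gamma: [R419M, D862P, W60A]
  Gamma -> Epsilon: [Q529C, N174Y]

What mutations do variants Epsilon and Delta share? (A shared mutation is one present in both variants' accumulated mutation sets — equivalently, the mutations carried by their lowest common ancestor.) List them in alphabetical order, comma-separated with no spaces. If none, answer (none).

Accumulating mutations along path to Epsilon:
  At Zeta: gained [] -> total []
  At Delta: gained ['Q561A', 'W620H'] -> total ['Q561A', 'W620H']
  At Alpha: gained ['T180V', 'I872W'] -> total ['I872W', 'Q561A', 'T180V', 'W620H']
  At Gamma: gained ['R419M', 'D862P', 'W60A'] -> total ['D862P', 'I872W', 'Q561A', 'R419M', 'T180V', 'W60A', 'W620H']
  At Epsilon: gained ['Q529C', 'N174Y'] -> total ['D862P', 'I872W', 'N174Y', 'Q529C', 'Q561A', 'R419M', 'T180V', 'W60A', 'W620H']
Mutations(Epsilon) = ['D862P', 'I872W', 'N174Y', 'Q529C', 'Q561A', 'R419M', 'T180V', 'W60A', 'W620H']
Accumulating mutations along path to Delta:
  At Zeta: gained [] -> total []
  At Delta: gained ['Q561A', 'W620H'] -> total ['Q561A', 'W620H']
Mutations(Delta) = ['Q561A', 'W620H']
Intersection: ['D862P', 'I872W', 'N174Y', 'Q529C', 'Q561A', 'R419M', 'T180V', 'W60A', 'W620H'] ∩ ['Q561A', 'W620H'] = ['Q561A', 'W620H']

Answer: Q561A,W620H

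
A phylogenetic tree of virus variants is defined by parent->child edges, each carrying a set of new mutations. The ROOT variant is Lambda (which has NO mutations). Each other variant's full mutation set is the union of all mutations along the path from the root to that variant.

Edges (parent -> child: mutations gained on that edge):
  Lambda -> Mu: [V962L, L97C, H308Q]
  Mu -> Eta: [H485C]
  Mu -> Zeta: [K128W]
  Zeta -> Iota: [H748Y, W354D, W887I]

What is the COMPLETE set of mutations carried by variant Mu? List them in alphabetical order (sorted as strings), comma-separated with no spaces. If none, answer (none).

At Lambda: gained [] -> total []
At Mu: gained ['V962L', 'L97C', 'H308Q'] -> total ['H308Q', 'L97C', 'V962L']

Answer: H308Q,L97C,V962L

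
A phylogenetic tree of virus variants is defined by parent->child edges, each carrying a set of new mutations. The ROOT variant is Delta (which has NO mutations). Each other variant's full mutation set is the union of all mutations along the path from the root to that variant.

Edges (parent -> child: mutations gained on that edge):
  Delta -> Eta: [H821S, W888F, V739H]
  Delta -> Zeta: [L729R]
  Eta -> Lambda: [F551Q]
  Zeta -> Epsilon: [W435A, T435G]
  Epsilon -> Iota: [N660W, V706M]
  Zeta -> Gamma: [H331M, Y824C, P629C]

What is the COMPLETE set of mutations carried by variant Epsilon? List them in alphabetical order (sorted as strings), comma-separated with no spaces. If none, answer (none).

Answer: L729R,T435G,W435A

Derivation:
At Delta: gained [] -> total []
At Zeta: gained ['L729R'] -> total ['L729R']
At Epsilon: gained ['W435A', 'T435G'] -> total ['L729R', 'T435G', 'W435A']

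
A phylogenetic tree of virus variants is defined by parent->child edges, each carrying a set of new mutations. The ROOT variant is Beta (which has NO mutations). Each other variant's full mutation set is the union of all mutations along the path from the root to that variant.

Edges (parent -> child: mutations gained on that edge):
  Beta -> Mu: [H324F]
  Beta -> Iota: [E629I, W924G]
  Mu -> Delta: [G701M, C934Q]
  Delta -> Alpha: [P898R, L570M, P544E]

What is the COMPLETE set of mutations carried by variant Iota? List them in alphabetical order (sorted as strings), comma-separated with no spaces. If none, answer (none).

At Beta: gained [] -> total []
At Iota: gained ['E629I', 'W924G'] -> total ['E629I', 'W924G']

Answer: E629I,W924G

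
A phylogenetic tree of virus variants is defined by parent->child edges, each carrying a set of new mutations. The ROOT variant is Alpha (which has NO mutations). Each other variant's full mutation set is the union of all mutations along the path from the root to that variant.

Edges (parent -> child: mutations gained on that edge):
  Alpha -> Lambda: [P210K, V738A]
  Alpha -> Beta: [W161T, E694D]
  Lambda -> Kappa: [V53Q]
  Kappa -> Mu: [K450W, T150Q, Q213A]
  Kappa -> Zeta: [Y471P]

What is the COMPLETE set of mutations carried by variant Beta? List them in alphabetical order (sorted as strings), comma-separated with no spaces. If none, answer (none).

At Alpha: gained [] -> total []
At Beta: gained ['W161T', 'E694D'] -> total ['E694D', 'W161T']

Answer: E694D,W161T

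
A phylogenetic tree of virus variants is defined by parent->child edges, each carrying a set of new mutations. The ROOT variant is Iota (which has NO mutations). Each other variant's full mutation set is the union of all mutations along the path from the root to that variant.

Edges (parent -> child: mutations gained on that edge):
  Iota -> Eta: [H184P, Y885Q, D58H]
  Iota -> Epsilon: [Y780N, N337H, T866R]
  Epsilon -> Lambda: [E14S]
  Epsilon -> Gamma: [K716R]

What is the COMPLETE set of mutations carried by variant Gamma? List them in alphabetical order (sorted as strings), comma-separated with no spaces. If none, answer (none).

Answer: K716R,N337H,T866R,Y780N

Derivation:
At Iota: gained [] -> total []
At Epsilon: gained ['Y780N', 'N337H', 'T866R'] -> total ['N337H', 'T866R', 'Y780N']
At Gamma: gained ['K716R'] -> total ['K716R', 'N337H', 'T866R', 'Y780N']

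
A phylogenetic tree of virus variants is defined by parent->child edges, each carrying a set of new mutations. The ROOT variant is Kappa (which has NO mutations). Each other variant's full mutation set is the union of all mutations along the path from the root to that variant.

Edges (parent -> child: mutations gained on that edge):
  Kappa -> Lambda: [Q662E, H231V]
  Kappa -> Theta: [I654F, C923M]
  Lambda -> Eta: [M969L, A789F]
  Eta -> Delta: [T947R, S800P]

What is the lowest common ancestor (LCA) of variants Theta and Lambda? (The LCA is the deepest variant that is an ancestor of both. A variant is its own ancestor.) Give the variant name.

Answer: Kappa

Derivation:
Path from root to Theta: Kappa -> Theta
  ancestors of Theta: {Kappa, Theta}
Path from root to Lambda: Kappa -> Lambda
  ancestors of Lambda: {Kappa, Lambda}
Common ancestors: {Kappa}
Walk up from Lambda: Lambda (not in ancestors of Theta), Kappa (in ancestors of Theta)
Deepest common ancestor (LCA) = Kappa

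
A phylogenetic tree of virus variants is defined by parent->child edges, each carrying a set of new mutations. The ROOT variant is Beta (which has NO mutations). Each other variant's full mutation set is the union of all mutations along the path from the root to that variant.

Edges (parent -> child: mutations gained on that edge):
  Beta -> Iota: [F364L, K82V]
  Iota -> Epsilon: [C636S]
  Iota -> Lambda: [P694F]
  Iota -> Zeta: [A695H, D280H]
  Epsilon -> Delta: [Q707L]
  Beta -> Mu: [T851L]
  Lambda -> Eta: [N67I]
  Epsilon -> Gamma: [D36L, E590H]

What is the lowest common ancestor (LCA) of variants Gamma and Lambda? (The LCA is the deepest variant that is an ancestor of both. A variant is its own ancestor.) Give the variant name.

Path from root to Gamma: Beta -> Iota -> Epsilon -> Gamma
  ancestors of Gamma: {Beta, Iota, Epsilon, Gamma}
Path from root to Lambda: Beta -> Iota -> Lambda
  ancestors of Lambda: {Beta, Iota, Lambda}
Common ancestors: {Beta, Iota}
Walk up from Lambda: Lambda (not in ancestors of Gamma), Iota (in ancestors of Gamma), Beta (in ancestors of Gamma)
Deepest common ancestor (LCA) = Iota

Answer: Iota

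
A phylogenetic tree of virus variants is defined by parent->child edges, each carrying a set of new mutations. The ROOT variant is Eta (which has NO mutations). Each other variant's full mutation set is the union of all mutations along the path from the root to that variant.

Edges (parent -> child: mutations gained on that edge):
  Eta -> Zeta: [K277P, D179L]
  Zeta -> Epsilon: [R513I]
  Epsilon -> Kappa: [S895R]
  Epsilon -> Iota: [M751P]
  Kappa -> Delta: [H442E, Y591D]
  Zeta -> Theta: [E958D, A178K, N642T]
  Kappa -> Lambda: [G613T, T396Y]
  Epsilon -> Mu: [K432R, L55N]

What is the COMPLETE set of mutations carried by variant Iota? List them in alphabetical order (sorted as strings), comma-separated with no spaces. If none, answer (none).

At Eta: gained [] -> total []
At Zeta: gained ['K277P', 'D179L'] -> total ['D179L', 'K277P']
At Epsilon: gained ['R513I'] -> total ['D179L', 'K277P', 'R513I']
At Iota: gained ['M751P'] -> total ['D179L', 'K277P', 'M751P', 'R513I']

Answer: D179L,K277P,M751P,R513I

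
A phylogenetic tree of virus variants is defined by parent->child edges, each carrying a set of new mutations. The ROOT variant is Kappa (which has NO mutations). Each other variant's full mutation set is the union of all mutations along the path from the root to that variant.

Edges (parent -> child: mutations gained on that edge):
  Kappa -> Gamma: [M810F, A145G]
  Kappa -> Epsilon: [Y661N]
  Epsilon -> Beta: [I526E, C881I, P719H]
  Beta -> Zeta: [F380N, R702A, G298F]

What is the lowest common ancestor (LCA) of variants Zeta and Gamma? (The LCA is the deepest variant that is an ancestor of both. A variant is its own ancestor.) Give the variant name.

Path from root to Zeta: Kappa -> Epsilon -> Beta -> Zeta
  ancestors of Zeta: {Kappa, Epsilon, Beta, Zeta}
Path from root to Gamma: Kappa -> Gamma
  ancestors of Gamma: {Kappa, Gamma}
Common ancestors: {Kappa}
Walk up from Gamma: Gamma (not in ancestors of Zeta), Kappa (in ancestors of Zeta)
Deepest common ancestor (LCA) = Kappa

Answer: Kappa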